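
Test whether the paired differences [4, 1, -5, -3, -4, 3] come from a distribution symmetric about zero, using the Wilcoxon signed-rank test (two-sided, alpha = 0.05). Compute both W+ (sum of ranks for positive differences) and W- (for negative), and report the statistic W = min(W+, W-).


Step 1: Drop any zero differences (none here) and take |d_i|.
|d| = [4, 1, 5, 3, 4, 3]
Step 2: Midrank |d_i| (ties get averaged ranks).
ranks: |4|->4.5, |1|->1, |5|->6, |3|->2.5, |4|->4.5, |3|->2.5
Step 3: Attach original signs; sum ranks with positive sign and with negative sign.
W+ = 4.5 + 1 + 2.5 = 8
W- = 6 + 2.5 + 4.5 = 13
(Check: W+ + W- = 21 should equal n(n+1)/2 = 21.)
Step 4: Test statistic W = min(W+, W-) = 8.
Step 5: Ties in |d|, so use the tie-corrected normal approximation.
        E[W] = n(n+1)/4 = 6*7/4 = 10.5.
        Tie groups: |d|=3 (t=2), |d|=4 (t=2); sum(t^3 - t) = 12.
        Var[W] = n(n+1)(2n+1)/24 - sum(t^3-t)/48 = 546/24 - 12/48 = 22.5.
        z = (W - E[W]) / sqrt(Var[W]) = (8 - 10.5) / 4.7434 = -0.5270.
        Two-sided p = 2*Phi(z) = 0.598161.
Step 6: alpha = 0.05. fail to reject H0.

W+ = 8, W- = 13, W = min = 8, p = 0.598161, fail to reject H0.


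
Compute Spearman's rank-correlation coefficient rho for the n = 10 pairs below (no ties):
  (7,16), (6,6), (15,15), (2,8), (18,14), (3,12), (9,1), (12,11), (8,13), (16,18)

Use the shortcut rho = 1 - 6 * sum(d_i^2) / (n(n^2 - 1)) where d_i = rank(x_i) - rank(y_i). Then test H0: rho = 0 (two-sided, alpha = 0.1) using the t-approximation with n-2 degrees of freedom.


Step 1: Rank x and y separately (midranks; no ties here).
rank(x): 7->4, 6->3, 15->8, 2->1, 18->10, 3->2, 9->6, 12->7, 8->5, 16->9
rank(y): 16->9, 6->2, 15->8, 8->3, 14->7, 12->5, 1->1, 11->4, 13->6, 18->10
Step 2: d_i = R_x(i) - R_y(i); compute d_i^2.
  (4-9)^2=25, (3-2)^2=1, (8-8)^2=0, (1-3)^2=4, (10-7)^2=9, (2-5)^2=9, (6-1)^2=25, (7-4)^2=9, (5-6)^2=1, (9-10)^2=1
sum(d^2) = 84.
Step 3: rho = 1 - 6*84 / (10*(10^2 - 1)) = 1 - 504/990 = 0.490909.
Step 4: Under H0, t = rho * sqrt((n-2)/(1-rho^2)) = 1.5938 ~ t(8).
Step 5: Two-sided p-value from the t-distribution with 8 df = 0.149656.
Step 6: alpha = 0.1. fail to reject H0.

rho = 0.4909, p = 0.149656, fail to reject H0 at alpha = 0.1.


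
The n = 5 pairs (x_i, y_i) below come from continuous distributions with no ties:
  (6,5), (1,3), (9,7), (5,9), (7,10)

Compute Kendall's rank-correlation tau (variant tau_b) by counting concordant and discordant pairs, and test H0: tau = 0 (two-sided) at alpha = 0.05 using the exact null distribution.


Step 1: Enumerate the 10 unordered pairs (i,j) with i<j and classify each by sign(x_j-x_i) * sign(y_j-y_i).
  (1,2):dx=-5,dy=-2->C; (1,3):dx=+3,dy=+2->C; (1,4):dx=-1,dy=+4->D; (1,5):dx=+1,dy=+5->C
  (2,3):dx=+8,dy=+4->C; (2,4):dx=+4,dy=+6->C; (2,5):dx=+6,dy=+7->C; (3,4):dx=-4,dy=+2->D
  (3,5):dx=-2,dy=+3->D; (4,5):dx=+2,dy=+1->C
Step 2: C = 7, D = 3, total pairs = 10.
Step 3: tau = (C - D)/(n(n-1)/2) = (7 - 3)/10 = 0.400000.
Step 4: Exact two-sided p-value (enumerate n! = 120 permutations of y under H0): p = 0.483333.
Step 5: alpha = 0.05. fail to reject H0.

tau_b = 0.4000 (C=7, D=3), p = 0.483333, fail to reject H0.


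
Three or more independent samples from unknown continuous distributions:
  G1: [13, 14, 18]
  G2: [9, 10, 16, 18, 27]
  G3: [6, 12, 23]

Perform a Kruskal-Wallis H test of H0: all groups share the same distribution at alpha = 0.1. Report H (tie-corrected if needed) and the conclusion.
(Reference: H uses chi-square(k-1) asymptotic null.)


Step 1: Combine all N = 11 observations and assign midranks.
sorted (value, group, rank): (6,G3,1), (9,G2,2), (10,G2,3), (12,G3,4), (13,G1,5), (14,G1,6), (16,G2,7), (18,G1,8.5), (18,G2,8.5), (23,G3,10), (27,G2,11)
Step 2: Sum ranks within each group.
R_1 = 19.5 (n_1 = 3)
R_2 = 31.5 (n_2 = 5)
R_3 = 15 (n_3 = 3)
Step 3: H = 12/(N(N+1)) * sum(R_i^2/n_i) - 3(N+1)
     = 12/(11*12) * (19.5^2/3 + 31.5^2/5 + 15^2/3) - 3*12
     = 0.090909 * 400.2 - 36
     = 0.381818.
Step 4: Ties present; correction factor C = 1 - 6/(11^3 - 11) = 0.995455. Corrected H = 0.381818 / 0.995455 = 0.383562.
Step 5: Under H0, H ~ chi^2(2); p-value = 0.825488.
Step 6: alpha = 0.1. fail to reject H0.

H = 0.3836, df = 2, p = 0.825488, fail to reject H0.


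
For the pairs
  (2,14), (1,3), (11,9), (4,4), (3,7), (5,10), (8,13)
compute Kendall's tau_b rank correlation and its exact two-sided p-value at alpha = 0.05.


Step 1: Enumerate the 21 unordered pairs (i,j) with i<j and classify each by sign(x_j-x_i) * sign(y_j-y_i).
  (1,2):dx=-1,dy=-11->C; (1,3):dx=+9,dy=-5->D; (1,4):dx=+2,dy=-10->D; (1,5):dx=+1,dy=-7->D
  (1,6):dx=+3,dy=-4->D; (1,7):dx=+6,dy=-1->D; (2,3):dx=+10,dy=+6->C; (2,4):dx=+3,dy=+1->C
  (2,5):dx=+2,dy=+4->C; (2,6):dx=+4,dy=+7->C; (2,7):dx=+7,dy=+10->C; (3,4):dx=-7,dy=-5->C
  (3,5):dx=-8,dy=-2->C; (3,6):dx=-6,dy=+1->D; (3,7):dx=-3,dy=+4->D; (4,5):dx=-1,dy=+3->D
  (4,6):dx=+1,dy=+6->C; (4,7):dx=+4,dy=+9->C; (5,6):dx=+2,dy=+3->C; (5,7):dx=+5,dy=+6->C
  (6,7):dx=+3,dy=+3->C
Step 2: C = 13, D = 8, total pairs = 21.
Step 3: tau = (C - D)/(n(n-1)/2) = (13 - 8)/21 = 0.238095.
Step 4: Exact two-sided p-value (enumerate n! = 5040 permutations of y under H0): p = 0.561905.
Step 5: alpha = 0.05. fail to reject H0.

tau_b = 0.2381 (C=13, D=8), p = 0.561905, fail to reject H0.


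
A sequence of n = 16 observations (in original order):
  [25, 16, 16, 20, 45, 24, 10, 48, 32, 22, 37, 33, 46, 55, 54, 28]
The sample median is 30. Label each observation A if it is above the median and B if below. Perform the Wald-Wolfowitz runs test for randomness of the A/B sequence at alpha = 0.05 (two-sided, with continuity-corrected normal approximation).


Step 1: Compute median = 30; label A = above, B = below.
Labels in order: BBBBABBAABAAAAAB  (n_A = 8, n_B = 8)
Step 2: Count runs R = 7.
Step 3: Under H0 (random ordering), E[R] = 2*n_A*n_B/(n_A+n_B) + 1 = 2*8*8/16 + 1 = 9.0000.
        Var[R] = 2*n_A*n_B*(2*n_A*n_B - n_A - n_B) / ((n_A+n_B)^2 * (n_A+n_B-1)) = 14336/3840 = 3.7333.
        SD[R] = 1.9322.
Step 4: Continuity-corrected z = (R + 0.5 - E[R]) / SD[R] = (7 + 0.5 - 9.0000) / 1.9322 = -0.7763.
Step 5: Two-sided p-value via normal approximation = 2*(1 - Phi(|z|)) = 0.437558.
Step 6: alpha = 0.05. fail to reject H0.

R = 7, z = -0.7763, p = 0.437558, fail to reject H0.


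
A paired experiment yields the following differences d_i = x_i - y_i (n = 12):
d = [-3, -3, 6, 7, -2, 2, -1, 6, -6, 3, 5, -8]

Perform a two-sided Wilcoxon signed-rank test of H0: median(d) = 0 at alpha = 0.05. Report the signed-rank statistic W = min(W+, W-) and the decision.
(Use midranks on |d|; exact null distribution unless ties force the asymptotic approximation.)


Step 1: Drop any zero differences (none here) and take |d_i|.
|d| = [3, 3, 6, 7, 2, 2, 1, 6, 6, 3, 5, 8]
Step 2: Midrank |d_i| (ties get averaged ranks).
ranks: |3|->5, |3|->5, |6|->9, |7|->11, |2|->2.5, |2|->2.5, |1|->1, |6|->9, |6|->9, |3|->5, |5|->7, |8|->12
Step 3: Attach original signs; sum ranks with positive sign and with negative sign.
W+ = 9 + 11 + 2.5 + 9 + 5 + 7 = 43.5
W- = 5 + 5 + 2.5 + 1 + 9 + 12 = 34.5
(Check: W+ + W- = 78 should equal n(n+1)/2 = 78.)
Step 4: Test statistic W = min(W+, W-) = 34.5.
Step 5: Ties in |d|, so use the tie-corrected normal approximation.
        E[W] = n(n+1)/4 = 12*13/4 = 39.
        Tie groups: |d|=2 (t=2), |d|=3 (t=3), |d|=6 (t=3); sum(t^3 - t) = 54.
        Var[W] = n(n+1)(2n+1)/24 - sum(t^3-t)/48 = 3900/24 - 54/48 = 161.375.
        z = (W - E[W]) / sqrt(Var[W]) = (34.5 - 39) / 12.7033 = -0.3542.
        Two-sided p = 2*Phi(z) = 0.723161.
Step 6: alpha = 0.05. fail to reject H0.

W+ = 43.5, W- = 34.5, W = min = 34.5, p = 0.723161, fail to reject H0.


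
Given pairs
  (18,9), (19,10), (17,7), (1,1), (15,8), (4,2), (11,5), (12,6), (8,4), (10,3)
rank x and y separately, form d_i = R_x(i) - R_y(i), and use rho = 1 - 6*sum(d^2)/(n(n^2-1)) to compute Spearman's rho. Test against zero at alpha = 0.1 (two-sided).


Step 1: Rank x and y separately (midranks; no ties here).
rank(x): 18->9, 19->10, 17->8, 1->1, 15->7, 4->2, 11->5, 12->6, 8->3, 10->4
rank(y): 9->9, 10->10, 7->7, 1->1, 8->8, 2->2, 5->5, 6->6, 4->4, 3->3
Step 2: d_i = R_x(i) - R_y(i); compute d_i^2.
  (9-9)^2=0, (10-10)^2=0, (8-7)^2=1, (1-1)^2=0, (7-8)^2=1, (2-2)^2=0, (5-5)^2=0, (6-6)^2=0, (3-4)^2=1, (4-3)^2=1
sum(d^2) = 4.
Step 3: rho = 1 - 6*4 / (10*(10^2 - 1)) = 1 - 24/990 = 0.975758.
Step 4: Under H0, t = rho * sqrt((n-2)/(1-rho^2)) = 12.6105 ~ t(8).
Step 5: Two-sided p-value from the t-distribution with 8 df = 0.000001.
Step 6: alpha = 0.1. reject H0.

rho = 0.9758, p = 0.000001, reject H0 at alpha = 0.1.


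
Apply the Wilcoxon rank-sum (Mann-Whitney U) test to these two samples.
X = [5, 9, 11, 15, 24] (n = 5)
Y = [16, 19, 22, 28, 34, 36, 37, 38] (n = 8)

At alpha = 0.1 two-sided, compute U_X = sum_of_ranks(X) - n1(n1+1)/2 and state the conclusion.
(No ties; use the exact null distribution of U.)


Step 1: Combine and sort all 13 observations; assign midranks.
sorted (value, group): (5,X), (9,X), (11,X), (15,X), (16,Y), (19,Y), (22,Y), (24,X), (28,Y), (34,Y), (36,Y), (37,Y), (38,Y)
ranks: 5->1, 9->2, 11->3, 15->4, 16->5, 19->6, 22->7, 24->8, 28->9, 34->10, 36->11, 37->12, 38->13
Step 2: Rank sum for X: R1 = 1 + 2 + 3 + 4 + 8 = 18.
Step 3: U_X = R1 - n1(n1+1)/2 = 18 - 5*6/2 = 18 - 15 = 3.
       U_Y = n1*n2 - U_X = 40 - 3 = 37.
Step 4: No ties, so the exact null distribution of U (based on enumerating the C(13,5) = 1287 equally likely rank assignments) gives the two-sided p-value.
Step 5: p-value = 0.010878; compare to alpha = 0.1. reject H0.

U_X = 3, p = 0.010878, reject H0 at alpha = 0.1.


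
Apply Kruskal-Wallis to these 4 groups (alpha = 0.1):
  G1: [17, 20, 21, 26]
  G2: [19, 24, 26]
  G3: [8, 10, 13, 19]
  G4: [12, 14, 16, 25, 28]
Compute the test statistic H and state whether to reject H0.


Step 1: Combine all N = 16 observations and assign midranks.
sorted (value, group, rank): (8,G3,1), (10,G3,2), (12,G4,3), (13,G3,4), (14,G4,5), (16,G4,6), (17,G1,7), (19,G2,8.5), (19,G3,8.5), (20,G1,10), (21,G1,11), (24,G2,12), (25,G4,13), (26,G1,14.5), (26,G2,14.5), (28,G4,16)
Step 2: Sum ranks within each group.
R_1 = 42.5 (n_1 = 4)
R_2 = 35 (n_2 = 3)
R_3 = 15.5 (n_3 = 4)
R_4 = 43 (n_4 = 5)
Step 3: H = 12/(N(N+1)) * sum(R_i^2/n_i) - 3(N+1)
     = 12/(16*17) * (42.5^2/4 + 35^2/3 + 15.5^2/4 + 43^2/5) - 3*17
     = 0.044118 * 1289.76 - 51
     = 5.901103.
Step 4: Ties present; correction factor C = 1 - 12/(16^3 - 16) = 0.997059. Corrected H = 5.901103 / 0.997059 = 5.918510.
Step 5: Under H0, H ~ chi^2(3); p-value = 0.115643.
Step 6: alpha = 0.1. fail to reject H0.

H = 5.9185, df = 3, p = 0.115643, fail to reject H0.


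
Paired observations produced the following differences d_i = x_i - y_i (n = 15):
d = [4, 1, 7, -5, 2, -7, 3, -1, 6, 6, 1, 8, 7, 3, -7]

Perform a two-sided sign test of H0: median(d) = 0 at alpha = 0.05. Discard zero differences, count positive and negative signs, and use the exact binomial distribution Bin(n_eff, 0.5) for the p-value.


Step 1: Discard zero differences. Original n = 15; n_eff = number of nonzero differences = 15.
Nonzero differences (with sign): +4, +1, +7, -5, +2, -7, +3, -1, +6, +6, +1, +8, +7, +3, -7
Step 2: Count signs: positive = 11, negative = 4.
Step 3: Under H0: P(positive) = 0.5, so the number of positives S ~ Bin(15, 0.5).
Step 4: Two-sided exact p-value = sum of Bin(15,0.5) probabilities at or below the observed probability = 0.118469.
Step 5: alpha = 0.05. fail to reject H0.

n_eff = 15, pos = 11, neg = 4, p = 0.118469, fail to reject H0.


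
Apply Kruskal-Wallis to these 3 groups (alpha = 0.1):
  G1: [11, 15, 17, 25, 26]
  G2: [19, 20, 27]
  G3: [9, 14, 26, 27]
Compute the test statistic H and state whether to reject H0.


Step 1: Combine all N = 12 observations and assign midranks.
sorted (value, group, rank): (9,G3,1), (11,G1,2), (14,G3,3), (15,G1,4), (17,G1,5), (19,G2,6), (20,G2,7), (25,G1,8), (26,G1,9.5), (26,G3,9.5), (27,G2,11.5), (27,G3,11.5)
Step 2: Sum ranks within each group.
R_1 = 28.5 (n_1 = 5)
R_2 = 24.5 (n_2 = 3)
R_3 = 25 (n_3 = 4)
Step 3: H = 12/(N(N+1)) * sum(R_i^2/n_i) - 3(N+1)
     = 12/(12*13) * (28.5^2/5 + 24.5^2/3 + 25^2/4) - 3*13
     = 0.076923 * 518.783 - 39
     = 0.906410.
Step 4: Ties present; correction factor C = 1 - 12/(12^3 - 12) = 0.993007. Corrected H = 0.906410 / 0.993007 = 0.912793.
Step 5: Under H0, H ~ chi^2(2); p-value = 0.633562.
Step 6: alpha = 0.1. fail to reject H0.

H = 0.9128, df = 2, p = 0.633562, fail to reject H0.


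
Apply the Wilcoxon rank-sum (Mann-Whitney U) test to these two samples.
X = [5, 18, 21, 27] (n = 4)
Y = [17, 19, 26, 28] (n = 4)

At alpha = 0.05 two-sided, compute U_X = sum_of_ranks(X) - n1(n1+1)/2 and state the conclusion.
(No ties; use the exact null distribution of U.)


Step 1: Combine and sort all 8 observations; assign midranks.
sorted (value, group): (5,X), (17,Y), (18,X), (19,Y), (21,X), (26,Y), (27,X), (28,Y)
ranks: 5->1, 17->2, 18->3, 19->4, 21->5, 26->6, 27->7, 28->8
Step 2: Rank sum for X: R1 = 1 + 3 + 5 + 7 = 16.
Step 3: U_X = R1 - n1(n1+1)/2 = 16 - 4*5/2 = 16 - 10 = 6.
       U_Y = n1*n2 - U_X = 16 - 6 = 10.
Step 4: No ties, so the exact null distribution of U (based on enumerating the C(8,4) = 70 equally likely rank assignments) gives the two-sided p-value.
Step 5: p-value = 0.685714; compare to alpha = 0.05. fail to reject H0.

U_X = 6, p = 0.685714, fail to reject H0 at alpha = 0.05.


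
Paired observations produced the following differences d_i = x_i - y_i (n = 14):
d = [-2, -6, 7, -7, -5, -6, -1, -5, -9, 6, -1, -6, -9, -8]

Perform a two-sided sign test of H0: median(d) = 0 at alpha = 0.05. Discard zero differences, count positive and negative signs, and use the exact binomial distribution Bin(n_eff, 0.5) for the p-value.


Step 1: Discard zero differences. Original n = 14; n_eff = number of nonzero differences = 14.
Nonzero differences (with sign): -2, -6, +7, -7, -5, -6, -1, -5, -9, +6, -1, -6, -9, -8
Step 2: Count signs: positive = 2, negative = 12.
Step 3: Under H0: P(positive) = 0.5, so the number of positives S ~ Bin(14, 0.5).
Step 4: Two-sided exact p-value = sum of Bin(14,0.5) probabilities at or below the observed probability = 0.012939.
Step 5: alpha = 0.05. reject H0.

n_eff = 14, pos = 2, neg = 12, p = 0.012939, reject H0.


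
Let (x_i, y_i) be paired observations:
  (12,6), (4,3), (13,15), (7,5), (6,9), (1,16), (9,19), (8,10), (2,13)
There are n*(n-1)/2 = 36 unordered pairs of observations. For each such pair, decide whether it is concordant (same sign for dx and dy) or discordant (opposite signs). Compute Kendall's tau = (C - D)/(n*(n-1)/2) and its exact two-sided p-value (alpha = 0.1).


Step 1: Enumerate the 36 unordered pairs (i,j) with i<j and classify each by sign(x_j-x_i) * sign(y_j-y_i).
  (1,2):dx=-8,dy=-3->C; (1,3):dx=+1,dy=+9->C; (1,4):dx=-5,dy=-1->C; (1,5):dx=-6,dy=+3->D
  (1,6):dx=-11,dy=+10->D; (1,7):dx=-3,dy=+13->D; (1,8):dx=-4,dy=+4->D; (1,9):dx=-10,dy=+7->D
  (2,3):dx=+9,dy=+12->C; (2,4):dx=+3,dy=+2->C; (2,5):dx=+2,dy=+6->C; (2,6):dx=-3,dy=+13->D
  (2,7):dx=+5,dy=+16->C; (2,8):dx=+4,dy=+7->C; (2,9):dx=-2,dy=+10->D; (3,4):dx=-6,dy=-10->C
  (3,5):dx=-7,dy=-6->C; (3,6):dx=-12,dy=+1->D; (3,7):dx=-4,dy=+4->D; (3,8):dx=-5,dy=-5->C
  (3,9):dx=-11,dy=-2->C; (4,5):dx=-1,dy=+4->D; (4,6):dx=-6,dy=+11->D; (4,7):dx=+2,dy=+14->C
  (4,8):dx=+1,dy=+5->C; (4,9):dx=-5,dy=+8->D; (5,6):dx=-5,dy=+7->D; (5,7):dx=+3,dy=+10->C
  (5,8):dx=+2,dy=+1->C; (5,9):dx=-4,dy=+4->D; (6,7):dx=+8,dy=+3->C; (6,8):dx=+7,dy=-6->D
  (6,9):dx=+1,dy=-3->D; (7,8):dx=-1,dy=-9->C; (7,9):dx=-7,dy=-6->C; (8,9):dx=-6,dy=+3->D
Step 2: C = 19, D = 17, total pairs = 36.
Step 3: tau = (C - D)/(n(n-1)/2) = (19 - 17)/36 = 0.055556.
Step 4: Exact two-sided p-value (enumerate n! = 362880 permutations of y under H0): p = 0.919455.
Step 5: alpha = 0.1. fail to reject H0.

tau_b = 0.0556 (C=19, D=17), p = 0.919455, fail to reject H0.


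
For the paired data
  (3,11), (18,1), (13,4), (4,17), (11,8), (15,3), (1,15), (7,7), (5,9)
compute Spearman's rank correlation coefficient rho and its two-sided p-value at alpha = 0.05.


Step 1: Rank x and y separately (midranks; no ties here).
rank(x): 3->2, 18->9, 13->7, 4->3, 11->6, 15->8, 1->1, 7->5, 5->4
rank(y): 11->7, 1->1, 4->3, 17->9, 8->5, 3->2, 15->8, 7->4, 9->6
Step 2: d_i = R_x(i) - R_y(i); compute d_i^2.
  (2-7)^2=25, (9-1)^2=64, (7-3)^2=16, (3-9)^2=36, (6-5)^2=1, (8-2)^2=36, (1-8)^2=49, (5-4)^2=1, (4-6)^2=4
sum(d^2) = 232.
Step 3: rho = 1 - 6*232 / (9*(9^2 - 1)) = 1 - 1392/720 = -0.933333.
Step 4: Under H0, t = rho * sqrt((n-2)/(1-rho^2)) = -6.8783 ~ t(7).
Step 5: Two-sided p-value from the t-distribution with 7 df = 0.000236.
Step 6: alpha = 0.05. reject H0.

rho = -0.9333, p = 0.000236, reject H0 at alpha = 0.05.


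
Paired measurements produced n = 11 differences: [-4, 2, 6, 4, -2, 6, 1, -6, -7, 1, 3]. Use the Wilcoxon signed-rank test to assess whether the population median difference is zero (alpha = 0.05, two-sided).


Step 1: Drop any zero differences (none here) and take |d_i|.
|d| = [4, 2, 6, 4, 2, 6, 1, 6, 7, 1, 3]
Step 2: Midrank |d_i| (ties get averaged ranks).
ranks: |4|->6.5, |2|->3.5, |6|->9, |4|->6.5, |2|->3.5, |6|->9, |1|->1.5, |6|->9, |7|->11, |1|->1.5, |3|->5
Step 3: Attach original signs; sum ranks with positive sign and with negative sign.
W+ = 3.5 + 9 + 6.5 + 9 + 1.5 + 1.5 + 5 = 36
W- = 6.5 + 3.5 + 9 + 11 = 30
(Check: W+ + W- = 66 should equal n(n+1)/2 = 66.)
Step 4: Test statistic W = min(W+, W-) = 30.
Step 5: Ties in |d|, so use the tie-corrected normal approximation.
        E[W] = n(n+1)/4 = 11*12/4 = 33.
        Tie groups: |d|=1 (t=2), |d|=2 (t=2), |d|=4 (t=2), |d|=6 (t=3); sum(t^3 - t) = 42.
        Var[W] = n(n+1)(2n+1)/24 - sum(t^3-t)/48 = 3036/24 - 42/48 = 125.625.
        z = (W - E[W]) / sqrt(Var[W]) = (30 - 33) / 11.2083 = -0.2677.
        Two-sided p = 2*Phi(z) = 0.788961.
Step 6: alpha = 0.05. fail to reject H0.

W+ = 36, W- = 30, W = min = 30, p = 0.788961, fail to reject H0.


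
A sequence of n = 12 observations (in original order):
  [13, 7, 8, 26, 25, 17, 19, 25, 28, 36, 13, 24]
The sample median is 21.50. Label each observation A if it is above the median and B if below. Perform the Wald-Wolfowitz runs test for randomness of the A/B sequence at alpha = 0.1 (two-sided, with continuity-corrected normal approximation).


Step 1: Compute median = 21.50; label A = above, B = below.
Labels in order: BBBAABBAAABA  (n_A = 6, n_B = 6)
Step 2: Count runs R = 6.
Step 3: Under H0 (random ordering), E[R] = 2*n_A*n_B/(n_A+n_B) + 1 = 2*6*6/12 + 1 = 7.0000.
        Var[R] = 2*n_A*n_B*(2*n_A*n_B - n_A - n_B) / ((n_A+n_B)^2 * (n_A+n_B-1)) = 4320/1584 = 2.7273.
        SD[R] = 1.6514.
Step 4: Continuity-corrected z = (R + 0.5 - E[R]) / SD[R] = (6 + 0.5 - 7.0000) / 1.6514 = -0.3028.
Step 5: Two-sided p-value via normal approximation = 2*(1 - Phi(|z|)) = 0.762069.
Step 6: alpha = 0.1. fail to reject H0.

R = 6, z = -0.3028, p = 0.762069, fail to reject H0.


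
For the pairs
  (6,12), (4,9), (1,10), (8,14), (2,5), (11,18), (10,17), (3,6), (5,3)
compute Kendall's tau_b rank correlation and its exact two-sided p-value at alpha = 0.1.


Step 1: Enumerate the 36 unordered pairs (i,j) with i<j and classify each by sign(x_j-x_i) * sign(y_j-y_i).
  (1,2):dx=-2,dy=-3->C; (1,3):dx=-5,dy=-2->C; (1,4):dx=+2,dy=+2->C; (1,5):dx=-4,dy=-7->C
  (1,6):dx=+5,dy=+6->C; (1,7):dx=+4,dy=+5->C; (1,8):dx=-3,dy=-6->C; (1,9):dx=-1,dy=-9->C
  (2,3):dx=-3,dy=+1->D; (2,4):dx=+4,dy=+5->C; (2,5):dx=-2,dy=-4->C; (2,6):dx=+7,dy=+9->C
  (2,7):dx=+6,dy=+8->C; (2,8):dx=-1,dy=-3->C; (2,9):dx=+1,dy=-6->D; (3,4):dx=+7,dy=+4->C
  (3,5):dx=+1,dy=-5->D; (3,6):dx=+10,dy=+8->C; (3,7):dx=+9,dy=+7->C; (3,8):dx=+2,dy=-4->D
  (3,9):dx=+4,dy=-7->D; (4,5):dx=-6,dy=-9->C; (4,6):dx=+3,dy=+4->C; (4,7):dx=+2,dy=+3->C
  (4,8):dx=-5,dy=-8->C; (4,9):dx=-3,dy=-11->C; (5,6):dx=+9,dy=+13->C; (5,7):dx=+8,dy=+12->C
  (5,8):dx=+1,dy=+1->C; (5,9):dx=+3,dy=-2->D; (6,7):dx=-1,dy=-1->C; (6,8):dx=-8,dy=-12->C
  (6,9):dx=-6,dy=-15->C; (7,8):dx=-7,dy=-11->C; (7,9):dx=-5,dy=-14->C; (8,9):dx=+2,dy=-3->D
Step 2: C = 29, D = 7, total pairs = 36.
Step 3: tau = (C - D)/(n(n-1)/2) = (29 - 7)/36 = 0.611111.
Step 4: Exact two-sided p-value (enumerate n! = 362880 permutations of y under H0): p = 0.024741.
Step 5: alpha = 0.1. reject H0.

tau_b = 0.6111 (C=29, D=7), p = 0.024741, reject H0.


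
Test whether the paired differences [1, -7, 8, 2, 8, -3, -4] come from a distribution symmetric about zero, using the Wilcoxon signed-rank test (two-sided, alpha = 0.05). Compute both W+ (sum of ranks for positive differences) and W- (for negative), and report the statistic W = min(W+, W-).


Step 1: Drop any zero differences (none here) and take |d_i|.
|d| = [1, 7, 8, 2, 8, 3, 4]
Step 2: Midrank |d_i| (ties get averaged ranks).
ranks: |1|->1, |7|->5, |8|->6.5, |2|->2, |8|->6.5, |3|->3, |4|->4
Step 3: Attach original signs; sum ranks with positive sign and with negative sign.
W+ = 1 + 6.5 + 2 + 6.5 = 16
W- = 5 + 3 + 4 = 12
(Check: W+ + W- = 28 should equal n(n+1)/2 = 28.)
Step 4: Test statistic W = min(W+, W-) = 12.
Step 5: Ties in |d|, so use the tie-corrected normal approximation.
        E[W] = n(n+1)/4 = 7*8/4 = 14.
        Tie groups: |d|=8 (t=2); sum(t^3 - t) = 6.
        Var[W] = n(n+1)(2n+1)/24 - sum(t^3-t)/48 = 840/24 - 6/48 = 34.875.
        z = (W - E[W]) / sqrt(Var[W]) = (12 - 14) / 5.9055 = -0.3387.
        Two-sided p = 2*Phi(z) = 0.734861.
Step 6: alpha = 0.05. fail to reject H0.

W+ = 16, W- = 12, W = min = 12, p = 0.734861, fail to reject H0.


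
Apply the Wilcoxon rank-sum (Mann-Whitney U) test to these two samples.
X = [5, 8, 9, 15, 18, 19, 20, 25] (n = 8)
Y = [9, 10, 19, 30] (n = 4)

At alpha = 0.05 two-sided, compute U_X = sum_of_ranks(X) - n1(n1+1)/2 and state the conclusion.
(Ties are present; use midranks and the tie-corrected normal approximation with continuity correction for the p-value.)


Step 1: Combine and sort all 12 observations; assign midranks.
sorted (value, group): (5,X), (8,X), (9,X), (9,Y), (10,Y), (15,X), (18,X), (19,X), (19,Y), (20,X), (25,X), (30,Y)
ranks: 5->1, 8->2, 9->3.5, 9->3.5, 10->5, 15->6, 18->7, 19->8.5, 19->8.5, 20->10, 25->11, 30->12
Step 2: Rank sum for X: R1 = 1 + 2 + 3.5 + 6 + 7 + 8.5 + 10 + 11 = 49.
Step 3: U_X = R1 - n1(n1+1)/2 = 49 - 8*9/2 = 49 - 36 = 13.
       U_Y = n1*n2 - U_X = 32 - 13 = 19.
Step 4: Ties are present, so use the tie-corrected normal approximation (with continuity correction) for the p-value.
Step 5: p-value = 0.670038; compare to alpha = 0.05. fail to reject H0.

U_X = 13, p = 0.670038, fail to reject H0 at alpha = 0.05.


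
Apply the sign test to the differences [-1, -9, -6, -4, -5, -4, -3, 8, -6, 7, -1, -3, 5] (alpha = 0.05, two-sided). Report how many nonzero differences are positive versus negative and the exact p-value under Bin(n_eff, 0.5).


Step 1: Discard zero differences. Original n = 13; n_eff = number of nonzero differences = 13.
Nonzero differences (with sign): -1, -9, -6, -4, -5, -4, -3, +8, -6, +7, -1, -3, +5
Step 2: Count signs: positive = 3, negative = 10.
Step 3: Under H0: P(positive) = 0.5, so the number of positives S ~ Bin(13, 0.5).
Step 4: Two-sided exact p-value = sum of Bin(13,0.5) probabilities at or below the observed probability = 0.092285.
Step 5: alpha = 0.05. fail to reject H0.

n_eff = 13, pos = 3, neg = 10, p = 0.092285, fail to reject H0.


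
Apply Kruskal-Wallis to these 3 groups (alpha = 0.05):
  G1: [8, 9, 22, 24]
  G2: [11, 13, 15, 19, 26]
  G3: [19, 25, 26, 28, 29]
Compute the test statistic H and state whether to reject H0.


Step 1: Combine all N = 14 observations and assign midranks.
sorted (value, group, rank): (8,G1,1), (9,G1,2), (11,G2,3), (13,G2,4), (15,G2,5), (19,G2,6.5), (19,G3,6.5), (22,G1,8), (24,G1,9), (25,G3,10), (26,G2,11.5), (26,G3,11.5), (28,G3,13), (29,G3,14)
Step 2: Sum ranks within each group.
R_1 = 20 (n_1 = 4)
R_2 = 30 (n_2 = 5)
R_3 = 55 (n_3 = 5)
Step 3: H = 12/(N(N+1)) * sum(R_i^2/n_i) - 3(N+1)
     = 12/(14*15) * (20^2/4 + 30^2/5 + 55^2/5) - 3*15
     = 0.057143 * 885 - 45
     = 5.571429.
Step 4: Ties present; correction factor C = 1 - 12/(14^3 - 14) = 0.995604. Corrected H = 5.571429 / 0.995604 = 5.596026.
Step 5: Under H0, H ~ chi^2(2); p-value = 0.060931.
Step 6: alpha = 0.05. fail to reject H0.

H = 5.5960, df = 2, p = 0.060931, fail to reject H0.


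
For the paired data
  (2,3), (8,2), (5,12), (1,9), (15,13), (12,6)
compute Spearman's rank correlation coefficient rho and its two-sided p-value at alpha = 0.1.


Step 1: Rank x and y separately (midranks; no ties here).
rank(x): 2->2, 8->4, 5->3, 1->1, 15->6, 12->5
rank(y): 3->2, 2->1, 12->5, 9->4, 13->6, 6->3
Step 2: d_i = R_x(i) - R_y(i); compute d_i^2.
  (2-2)^2=0, (4-1)^2=9, (3-5)^2=4, (1-4)^2=9, (6-6)^2=0, (5-3)^2=4
sum(d^2) = 26.
Step 3: rho = 1 - 6*26 / (6*(6^2 - 1)) = 1 - 156/210 = 0.257143.
Step 4: Under H0, t = rho * sqrt((n-2)/(1-rho^2)) = 0.5322 ~ t(4).
Step 5: Two-sided p-value from the t-distribution with 4 df = 0.622787.
Step 6: alpha = 0.1. fail to reject H0.

rho = 0.2571, p = 0.622787, fail to reject H0 at alpha = 0.1.


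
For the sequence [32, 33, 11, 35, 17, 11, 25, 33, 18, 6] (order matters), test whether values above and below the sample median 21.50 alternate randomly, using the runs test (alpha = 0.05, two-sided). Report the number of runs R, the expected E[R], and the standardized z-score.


Step 1: Compute median = 21.50; label A = above, B = below.
Labels in order: AABABBAABB  (n_A = 5, n_B = 5)
Step 2: Count runs R = 6.
Step 3: Under H0 (random ordering), E[R] = 2*n_A*n_B/(n_A+n_B) + 1 = 2*5*5/10 + 1 = 6.0000.
        Var[R] = 2*n_A*n_B*(2*n_A*n_B - n_A - n_B) / ((n_A+n_B)^2 * (n_A+n_B-1)) = 2000/900 = 2.2222.
        SD[R] = 1.4907.
Step 4: R = E[R], so z = 0 with no continuity correction.
Step 5: Two-sided p-value via normal approximation = 2*(1 - Phi(|z|)) = 1.000000.
Step 6: alpha = 0.05. fail to reject H0.

R = 6, z = 0.0000, p = 1.000000, fail to reject H0.


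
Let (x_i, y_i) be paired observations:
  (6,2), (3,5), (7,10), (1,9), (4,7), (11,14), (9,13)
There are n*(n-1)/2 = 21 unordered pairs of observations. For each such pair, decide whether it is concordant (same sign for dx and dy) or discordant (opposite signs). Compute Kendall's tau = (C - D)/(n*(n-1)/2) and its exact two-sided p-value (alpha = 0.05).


Step 1: Enumerate the 21 unordered pairs (i,j) with i<j and classify each by sign(x_j-x_i) * sign(y_j-y_i).
  (1,2):dx=-3,dy=+3->D; (1,3):dx=+1,dy=+8->C; (1,4):dx=-5,dy=+7->D; (1,5):dx=-2,dy=+5->D
  (1,6):dx=+5,dy=+12->C; (1,7):dx=+3,dy=+11->C; (2,3):dx=+4,dy=+5->C; (2,4):dx=-2,dy=+4->D
  (2,5):dx=+1,dy=+2->C; (2,6):dx=+8,dy=+9->C; (2,7):dx=+6,dy=+8->C; (3,4):dx=-6,dy=-1->C
  (3,5):dx=-3,dy=-3->C; (3,6):dx=+4,dy=+4->C; (3,7):dx=+2,dy=+3->C; (4,5):dx=+3,dy=-2->D
  (4,6):dx=+10,dy=+5->C; (4,7):dx=+8,dy=+4->C; (5,6):dx=+7,dy=+7->C; (5,7):dx=+5,dy=+6->C
  (6,7):dx=-2,dy=-1->C
Step 2: C = 16, D = 5, total pairs = 21.
Step 3: tau = (C - D)/(n(n-1)/2) = (16 - 5)/21 = 0.523810.
Step 4: Exact two-sided p-value (enumerate n! = 5040 permutations of y under H0): p = 0.136111.
Step 5: alpha = 0.05. fail to reject H0.

tau_b = 0.5238 (C=16, D=5), p = 0.136111, fail to reject H0.


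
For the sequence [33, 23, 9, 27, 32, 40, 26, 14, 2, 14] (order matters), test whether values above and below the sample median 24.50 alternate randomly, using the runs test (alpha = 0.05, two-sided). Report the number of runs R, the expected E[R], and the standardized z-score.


Step 1: Compute median = 24.50; label A = above, B = below.
Labels in order: ABBAAAABBB  (n_A = 5, n_B = 5)
Step 2: Count runs R = 4.
Step 3: Under H0 (random ordering), E[R] = 2*n_A*n_B/(n_A+n_B) + 1 = 2*5*5/10 + 1 = 6.0000.
        Var[R] = 2*n_A*n_B*(2*n_A*n_B - n_A - n_B) / ((n_A+n_B)^2 * (n_A+n_B-1)) = 2000/900 = 2.2222.
        SD[R] = 1.4907.
Step 4: Continuity-corrected z = (R + 0.5 - E[R]) / SD[R] = (4 + 0.5 - 6.0000) / 1.4907 = -1.0062.
Step 5: Two-sided p-value via normal approximation = 2*(1 - Phi(|z|)) = 0.314305.
Step 6: alpha = 0.05. fail to reject H0.

R = 4, z = -1.0062, p = 0.314305, fail to reject H0.


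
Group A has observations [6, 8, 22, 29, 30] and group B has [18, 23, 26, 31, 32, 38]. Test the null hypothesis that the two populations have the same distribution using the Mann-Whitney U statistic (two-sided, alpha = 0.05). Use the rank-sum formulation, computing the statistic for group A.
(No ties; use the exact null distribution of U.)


Step 1: Combine and sort all 11 observations; assign midranks.
sorted (value, group): (6,X), (8,X), (18,Y), (22,X), (23,Y), (26,Y), (29,X), (30,X), (31,Y), (32,Y), (38,Y)
ranks: 6->1, 8->2, 18->3, 22->4, 23->5, 26->6, 29->7, 30->8, 31->9, 32->10, 38->11
Step 2: Rank sum for X: R1 = 1 + 2 + 4 + 7 + 8 = 22.
Step 3: U_X = R1 - n1(n1+1)/2 = 22 - 5*6/2 = 22 - 15 = 7.
       U_Y = n1*n2 - U_X = 30 - 7 = 23.
Step 4: No ties, so the exact null distribution of U (based on enumerating the C(11,5) = 462 equally likely rank assignments) gives the two-sided p-value.
Step 5: p-value = 0.177489; compare to alpha = 0.05. fail to reject H0.

U_X = 7, p = 0.177489, fail to reject H0 at alpha = 0.05.


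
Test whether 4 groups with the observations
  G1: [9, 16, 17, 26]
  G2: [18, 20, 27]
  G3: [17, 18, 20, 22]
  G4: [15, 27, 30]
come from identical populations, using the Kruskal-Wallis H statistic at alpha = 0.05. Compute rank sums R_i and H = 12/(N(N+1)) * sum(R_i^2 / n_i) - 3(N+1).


Step 1: Combine all N = 14 observations and assign midranks.
sorted (value, group, rank): (9,G1,1), (15,G4,2), (16,G1,3), (17,G1,4.5), (17,G3,4.5), (18,G2,6.5), (18,G3,6.5), (20,G2,8.5), (20,G3,8.5), (22,G3,10), (26,G1,11), (27,G2,12.5), (27,G4,12.5), (30,G4,14)
Step 2: Sum ranks within each group.
R_1 = 19.5 (n_1 = 4)
R_2 = 27.5 (n_2 = 3)
R_3 = 29.5 (n_3 = 4)
R_4 = 28.5 (n_4 = 3)
Step 3: H = 12/(N(N+1)) * sum(R_i^2/n_i) - 3(N+1)
     = 12/(14*15) * (19.5^2/4 + 27.5^2/3 + 29.5^2/4 + 28.5^2/3) - 3*15
     = 0.057143 * 835.458 - 45
     = 2.740476.
Step 4: Ties present; correction factor C = 1 - 24/(14^3 - 14) = 0.991209. Corrected H = 2.740476 / 0.991209 = 2.764782.
Step 5: Under H0, H ~ chi^2(3); p-value = 0.429330.
Step 6: alpha = 0.05. fail to reject H0.

H = 2.7648, df = 3, p = 0.429330, fail to reject H0.


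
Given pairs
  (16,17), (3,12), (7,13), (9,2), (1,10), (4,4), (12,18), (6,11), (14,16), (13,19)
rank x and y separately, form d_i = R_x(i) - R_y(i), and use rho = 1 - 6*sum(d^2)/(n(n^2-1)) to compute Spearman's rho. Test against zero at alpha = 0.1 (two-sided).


Step 1: Rank x and y separately (midranks; no ties here).
rank(x): 16->10, 3->2, 7->5, 9->6, 1->1, 4->3, 12->7, 6->4, 14->9, 13->8
rank(y): 17->8, 12->5, 13->6, 2->1, 10->3, 4->2, 18->9, 11->4, 16->7, 19->10
Step 2: d_i = R_x(i) - R_y(i); compute d_i^2.
  (10-8)^2=4, (2-5)^2=9, (5-6)^2=1, (6-1)^2=25, (1-3)^2=4, (3-2)^2=1, (7-9)^2=4, (4-4)^2=0, (9-7)^2=4, (8-10)^2=4
sum(d^2) = 56.
Step 3: rho = 1 - 6*56 / (10*(10^2 - 1)) = 1 - 336/990 = 0.660606.
Step 4: Under H0, t = rho * sqrt((n-2)/(1-rho^2)) = 2.4889 ~ t(8).
Step 5: Two-sided p-value from the t-distribution with 8 df = 0.037588.
Step 6: alpha = 0.1. reject H0.

rho = 0.6606, p = 0.037588, reject H0 at alpha = 0.1.


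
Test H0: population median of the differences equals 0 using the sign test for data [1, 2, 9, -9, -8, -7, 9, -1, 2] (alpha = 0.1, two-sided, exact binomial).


Step 1: Discard zero differences. Original n = 9; n_eff = number of nonzero differences = 9.
Nonzero differences (with sign): +1, +2, +9, -9, -8, -7, +9, -1, +2
Step 2: Count signs: positive = 5, negative = 4.
Step 3: Under H0: P(positive) = 0.5, so the number of positives S ~ Bin(9, 0.5).
Step 4: Two-sided exact p-value = sum of Bin(9,0.5) probabilities at or below the observed probability = 1.000000.
Step 5: alpha = 0.1. fail to reject H0.

n_eff = 9, pos = 5, neg = 4, p = 1.000000, fail to reject H0.


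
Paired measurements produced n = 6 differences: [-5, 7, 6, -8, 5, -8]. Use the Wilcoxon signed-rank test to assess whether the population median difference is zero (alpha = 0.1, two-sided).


Step 1: Drop any zero differences (none here) and take |d_i|.
|d| = [5, 7, 6, 8, 5, 8]
Step 2: Midrank |d_i| (ties get averaged ranks).
ranks: |5|->1.5, |7|->4, |6|->3, |8|->5.5, |5|->1.5, |8|->5.5
Step 3: Attach original signs; sum ranks with positive sign and with negative sign.
W+ = 4 + 3 + 1.5 = 8.5
W- = 1.5 + 5.5 + 5.5 = 12.5
(Check: W+ + W- = 21 should equal n(n+1)/2 = 21.)
Step 4: Test statistic W = min(W+, W-) = 8.5.
Step 5: Ties in |d|, so use the tie-corrected normal approximation.
        E[W] = n(n+1)/4 = 6*7/4 = 10.5.
        Tie groups: |d|=5 (t=2), |d|=8 (t=2); sum(t^3 - t) = 12.
        Var[W] = n(n+1)(2n+1)/24 - sum(t^3-t)/48 = 546/24 - 12/48 = 22.5.
        z = (W - E[W]) / sqrt(Var[W]) = (8.5 - 10.5) / 4.7434 = -0.4216.
        Two-sided p = 2*Phi(z) = 0.673290.
Step 6: alpha = 0.1. fail to reject H0.

W+ = 8.5, W- = 12.5, W = min = 8.5, p = 0.673290, fail to reject H0.


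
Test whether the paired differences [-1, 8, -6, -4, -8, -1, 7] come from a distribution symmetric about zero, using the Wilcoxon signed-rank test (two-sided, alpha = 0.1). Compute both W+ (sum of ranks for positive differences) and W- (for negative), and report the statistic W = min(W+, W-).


Step 1: Drop any zero differences (none here) and take |d_i|.
|d| = [1, 8, 6, 4, 8, 1, 7]
Step 2: Midrank |d_i| (ties get averaged ranks).
ranks: |1|->1.5, |8|->6.5, |6|->4, |4|->3, |8|->6.5, |1|->1.5, |7|->5
Step 3: Attach original signs; sum ranks with positive sign and with negative sign.
W+ = 6.5 + 5 = 11.5
W- = 1.5 + 4 + 3 + 6.5 + 1.5 = 16.5
(Check: W+ + W- = 28 should equal n(n+1)/2 = 28.)
Step 4: Test statistic W = min(W+, W-) = 11.5.
Step 5: Ties in |d|, so use the tie-corrected normal approximation.
        E[W] = n(n+1)/4 = 7*8/4 = 14.
        Tie groups: |d|=1 (t=2), |d|=8 (t=2); sum(t^3 - t) = 12.
        Var[W] = n(n+1)(2n+1)/24 - sum(t^3-t)/48 = 840/24 - 12/48 = 34.75.
        z = (W - E[W]) / sqrt(Var[W]) = (11.5 - 14) / 5.8949 = -0.4241.
        Two-sided p = 2*Phi(z) = 0.671497.
Step 6: alpha = 0.1. fail to reject H0.

W+ = 11.5, W- = 16.5, W = min = 11.5, p = 0.671497, fail to reject H0.


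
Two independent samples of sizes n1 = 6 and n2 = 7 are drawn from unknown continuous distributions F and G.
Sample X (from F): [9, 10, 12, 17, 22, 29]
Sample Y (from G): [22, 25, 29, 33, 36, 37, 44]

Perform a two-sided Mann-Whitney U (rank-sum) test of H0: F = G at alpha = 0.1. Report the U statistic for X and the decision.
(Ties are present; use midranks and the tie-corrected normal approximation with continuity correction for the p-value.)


Step 1: Combine and sort all 13 observations; assign midranks.
sorted (value, group): (9,X), (10,X), (12,X), (17,X), (22,X), (22,Y), (25,Y), (29,X), (29,Y), (33,Y), (36,Y), (37,Y), (44,Y)
ranks: 9->1, 10->2, 12->3, 17->4, 22->5.5, 22->5.5, 25->7, 29->8.5, 29->8.5, 33->10, 36->11, 37->12, 44->13
Step 2: Rank sum for X: R1 = 1 + 2 + 3 + 4 + 5.5 + 8.5 = 24.
Step 3: U_X = R1 - n1(n1+1)/2 = 24 - 6*7/2 = 24 - 21 = 3.
       U_Y = n1*n2 - U_X = 42 - 3 = 39.
Step 4: Ties are present, so use the tie-corrected normal approximation (with continuity correction) for the p-value.
Step 5: p-value = 0.012180; compare to alpha = 0.1. reject H0.

U_X = 3, p = 0.012180, reject H0 at alpha = 0.1.


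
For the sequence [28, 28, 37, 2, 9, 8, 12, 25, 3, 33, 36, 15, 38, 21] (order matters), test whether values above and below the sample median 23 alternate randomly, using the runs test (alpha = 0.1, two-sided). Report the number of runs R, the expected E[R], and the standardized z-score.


Step 1: Compute median = 23; label A = above, B = below.
Labels in order: AAABBBBABAABAB  (n_A = 7, n_B = 7)
Step 2: Count runs R = 8.
Step 3: Under H0 (random ordering), E[R] = 2*n_A*n_B/(n_A+n_B) + 1 = 2*7*7/14 + 1 = 8.0000.
        Var[R] = 2*n_A*n_B*(2*n_A*n_B - n_A - n_B) / ((n_A+n_B)^2 * (n_A+n_B-1)) = 8232/2548 = 3.2308.
        SD[R] = 1.7974.
Step 4: R = E[R], so z = 0 with no continuity correction.
Step 5: Two-sided p-value via normal approximation = 2*(1 - Phi(|z|)) = 1.000000.
Step 6: alpha = 0.1. fail to reject H0.

R = 8, z = 0.0000, p = 1.000000, fail to reject H0.


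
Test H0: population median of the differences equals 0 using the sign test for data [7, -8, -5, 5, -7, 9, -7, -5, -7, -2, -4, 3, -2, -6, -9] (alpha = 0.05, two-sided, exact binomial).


Step 1: Discard zero differences. Original n = 15; n_eff = number of nonzero differences = 15.
Nonzero differences (with sign): +7, -8, -5, +5, -7, +9, -7, -5, -7, -2, -4, +3, -2, -6, -9
Step 2: Count signs: positive = 4, negative = 11.
Step 3: Under H0: P(positive) = 0.5, so the number of positives S ~ Bin(15, 0.5).
Step 4: Two-sided exact p-value = sum of Bin(15,0.5) probabilities at or below the observed probability = 0.118469.
Step 5: alpha = 0.05. fail to reject H0.

n_eff = 15, pos = 4, neg = 11, p = 0.118469, fail to reject H0.


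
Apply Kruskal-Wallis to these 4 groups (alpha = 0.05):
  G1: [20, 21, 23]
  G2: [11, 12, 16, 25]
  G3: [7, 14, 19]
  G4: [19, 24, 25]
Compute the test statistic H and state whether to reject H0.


Step 1: Combine all N = 13 observations and assign midranks.
sorted (value, group, rank): (7,G3,1), (11,G2,2), (12,G2,3), (14,G3,4), (16,G2,5), (19,G3,6.5), (19,G4,6.5), (20,G1,8), (21,G1,9), (23,G1,10), (24,G4,11), (25,G2,12.5), (25,G4,12.5)
Step 2: Sum ranks within each group.
R_1 = 27 (n_1 = 3)
R_2 = 22.5 (n_2 = 4)
R_3 = 11.5 (n_3 = 3)
R_4 = 30 (n_4 = 3)
Step 3: H = 12/(N(N+1)) * sum(R_i^2/n_i) - 3(N+1)
     = 12/(13*14) * (27^2/3 + 22.5^2/4 + 11.5^2/3 + 30^2/3) - 3*14
     = 0.065934 * 713.646 - 42
     = 5.053571.
Step 4: Ties present; correction factor C = 1 - 12/(13^3 - 13) = 0.994505. Corrected H = 5.053571 / 0.994505 = 5.081492.
Step 5: Under H0, H ~ chi^2(3); p-value = 0.165926.
Step 6: alpha = 0.05. fail to reject H0.

H = 5.0815, df = 3, p = 0.165926, fail to reject H0.


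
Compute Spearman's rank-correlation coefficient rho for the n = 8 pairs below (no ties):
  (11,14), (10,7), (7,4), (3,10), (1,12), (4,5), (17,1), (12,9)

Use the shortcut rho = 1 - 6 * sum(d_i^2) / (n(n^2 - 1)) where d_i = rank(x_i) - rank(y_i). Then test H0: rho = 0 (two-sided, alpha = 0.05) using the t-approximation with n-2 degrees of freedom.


Step 1: Rank x and y separately (midranks; no ties here).
rank(x): 11->6, 10->5, 7->4, 3->2, 1->1, 4->3, 17->8, 12->7
rank(y): 14->8, 7->4, 4->2, 10->6, 12->7, 5->3, 1->1, 9->5
Step 2: d_i = R_x(i) - R_y(i); compute d_i^2.
  (6-8)^2=4, (5-4)^2=1, (4-2)^2=4, (2-6)^2=16, (1-7)^2=36, (3-3)^2=0, (8-1)^2=49, (7-5)^2=4
sum(d^2) = 114.
Step 3: rho = 1 - 6*114 / (8*(8^2 - 1)) = 1 - 684/504 = -0.357143.
Step 4: Under H0, t = rho * sqrt((n-2)/(1-rho^2)) = -0.9366 ~ t(6).
Step 5: Two-sided p-value from the t-distribution with 6 df = 0.385121.
Step 6: alpha = 0.05. fail to reject H0.

rho = -0.3571, p = 0.385121, fail to reject H0 at alpha = 0.05.


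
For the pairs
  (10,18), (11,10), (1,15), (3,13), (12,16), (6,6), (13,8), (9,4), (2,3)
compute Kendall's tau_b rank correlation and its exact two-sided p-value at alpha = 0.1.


Step 1: Enumerate the 36 unordered pairs (i,j) with i<j and classify each by sign(x_j-x_i) * sign(y_j-y_i).
  (1,2):dx=+1,dy=-8->D; (1,3):dx=-9,dy=-3->C; (1,4):dx=-7,dy=-5->C; (1,5):dx=+2,dy=-2->D
  (1,6):dx=-4,dy=-12->C; (1,7):dx=+3,dy=-10->D; (1,8):dx=-1,dy=-14->C; (1,9):dx=-8,dy=-15->C
  (2,3):dx=-10,dy=+5->D; (2,4):dx=-8,dy=+3->D; (2,5):dx=+1,dy=+6->C; (2,6):dx=-5,dy=-4->C
  (2,7):dx=+2,dy=-2->D; (2,8):dx=-2,dy=-6->C; (2,9):dx=-9,dy=-7->C; (3,4):dx=+2,dy=-2->D
  (3,5):dx=+11,dy=+1->C; (3,6):dx=+5,dy=-9->D; (3,7):dx=+12,dy=-7->D; (3,8):dx=+8,dy=-11->D
  (3,9):dx=+1,dy=-12->D; (4,5):dx=+9,dy=+3->C; (4,6):dx=+3,dy=-7->D; (4,7):dx=+10,dy=-5->D
  (4,8):dx=+6,dy=-9->D; (4,9):dx=-1,dy=-10->C; (5,6):dx=-6,dy=-10->C; (5,7):dx=+1,dy=-8->D
  (5,8):dx=-3,dy=-12->C; (5,9):dx=-10,dy=-13->C; (6,7):dx=+7,dy=+2->C; (6,8):dx=+3,dy=-2->D
  (6,9):dx=-4,dy=-3->C; (7,8):dx=-4,dy=-4->C; (7,9):dx=-11,dy=-5->C; (8,9):dx=-7,dy=-1->C
Step 2: C = 20, D = 16, total pairs = 36.
Step 3: tau = (C - D)/(n(n-1)/2) = (20 - 16)/36 = 0.111111.
Step 4: Exact two-sided p-value (enumerate n! = 362880 permutations of y under H0): p = 0.761414.
Step 5: alpha = 0.1. fail to reject H0.

tau_b = 0.1111 (C=20, D=16), p = 0.761414, fail to reject H0.


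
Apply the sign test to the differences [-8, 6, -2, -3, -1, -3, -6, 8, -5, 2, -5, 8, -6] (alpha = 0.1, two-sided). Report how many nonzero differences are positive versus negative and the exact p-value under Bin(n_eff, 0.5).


Step 1: Discard zero differences. Original n = 13; n_eff = number of nonzero differences = 13.
Nonzero differences (with sign): -8, +6, -2, -3, -1, -3, -6, +8, -5, +2, -5, +8, -6
Step 2: Count signs: positive = 4, negative = 9.
Step 3: Under H0: P(positive) = 0.5, so the number of positives S ~ Bin(13, 0.5).
Step 4: Two-sided exact p-value = sum of Bin(13,0.5) probabilities at or below the observed probability = 0.266846.
Step 5: alpha = 0.1. fail to reject H0.

n_eff = 13, pos = 4, neg = 9, p = 0.266846, fail to reject H0.
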